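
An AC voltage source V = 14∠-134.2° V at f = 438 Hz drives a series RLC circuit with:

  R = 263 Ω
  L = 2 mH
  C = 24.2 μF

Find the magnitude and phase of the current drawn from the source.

Step 1 — Angular frequency: ω = 2π·f = 2π·438 = 2752 rad/s.
Step 2 — Component impedances:
  R: Z = R = 263 Ω
  L: Z = jωL = j·2752·0.002 = 0 + j5.504 Ω
  C: Z = 1/(jωC) = -j/(ω·C) = 0 - j15.02 Ω
Step 3 — Series combination: Z_total = R + L + C = 263 - j9.511 Ω = 263.2∠-2.1° Ω.
Step 4 — Source phasor: V = 14∠-134.2° V = -9.76 - j10.04 V.
Step 5 — Ohm's law: I = V / Z_total = (-9.76 - j10.04) / (263 - j9.511) = -0.03568 - j0.03945 A.
Step 6 — Convert to polar: |I| = 0.0532 A, ∠I = -132.1°.

I = 0.0532∠-132.1° A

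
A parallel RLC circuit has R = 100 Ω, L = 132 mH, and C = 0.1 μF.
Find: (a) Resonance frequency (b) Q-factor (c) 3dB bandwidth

Step 1 — Resonance: ω₀ = 1/√(LC) = 1/√(0.132·1e-07) = 8704 rad/s.
Step 2 — f₀ = ω₀/(2π) = 1385 Hz.
Step 3 — Parallel Q: Q = R/(ω₀L) = 100/(8704·0.132) = 0.08704.
Step 4 — Bandwidth: Δω = ω₀/Q = 1e+05 rad/s; BW = Δω/(2π) = 1.592e+04 Hz.

(a) f₀ = 1385 Hz  (b) Q = 0.08704  (c) BW = 1.592e+04 Hz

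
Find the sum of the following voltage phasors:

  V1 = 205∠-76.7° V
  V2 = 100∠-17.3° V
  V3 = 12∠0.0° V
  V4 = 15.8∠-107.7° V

Step 1 — Convert each phasor to rectangular form:
  V1 = 205·(cos(-76.7°) + j·sin(-76.7°)) = 47.16 - j199.5 V
  V2 = 100·(cos(-17.3°) + j·sin(-17.3°)) = 95.48 - j29.74 V
  V3 = 12·(cos(0.0°) + j·sin(0.0°)) = 12 V
  V4 = 15.8·(cos(-107.7°) + j·sin(-107.7°)) = -4.804 - j15.05 V
Step 2 — Sum components: V_total = 149.8 - j244.3 V.
Step 3 — Convert to polar: |V_total| = 286.6 V, ∠V_total = -58.5°.

V_total = 286.6∠-58.5° V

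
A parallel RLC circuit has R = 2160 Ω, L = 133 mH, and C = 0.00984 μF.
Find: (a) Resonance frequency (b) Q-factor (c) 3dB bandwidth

Step 1 — Resonance: ω₀ = 1/√(LC) = 1/√(0.133·9.84e-09) = 2.764e+04 rad/s.
Step 2 — f₀ = ω₀/(2π) = 4399 Hz.
Step 3 — Parallel Q: Q = R/(ω₀L) = 2160/(2.764e+04·0.133) = 0.5875.
Step 4 — Bandwidth: Δω = ω₀/Q = 4.705e+04 rad/s; BW = Δω/(2π) = 7488 Hz.

(a) f₀ = 4399 Hz  (b) Q = 0.5875  (c) BW = 7488 Hz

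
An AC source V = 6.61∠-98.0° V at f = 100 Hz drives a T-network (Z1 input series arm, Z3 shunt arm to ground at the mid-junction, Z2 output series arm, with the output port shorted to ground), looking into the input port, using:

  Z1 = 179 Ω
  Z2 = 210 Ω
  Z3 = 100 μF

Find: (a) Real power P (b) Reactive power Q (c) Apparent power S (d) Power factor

Step 1 — Angular frequency: ω = 2π·f = 2π·100 = 628.3 rad/s.
Step 2 — Component impedances:
  Z1: Z = R = 179 Ω
  Z2: Z = R = 210 Ω
  Z3: Z = 1/(jωC) = -j/(ω·C) = 0 - j15.92 Ω
Step 3 — With the output port shorted to ground, the output series arm Z2 runs from the junction to ground; the shunt arm Z3 also runs from the junction to ground. They appear in parallel: Z3 || Z2 = 1.199 - j15.82 Ω.
Step 4 — Series with input arm Z1: Z_in = Z1 + (Z3 || Z2) = 180.2 - j15.82 Ω = 180.9∠-5.0° Ω.
Step 5 — Source phasor: V = 6.61∠-98.0° V = -0.9199 - j6.546 V.
Step 6 — Current: I = V / Z = -0.001901 - j0.03649 A = 0.03654∠-93.0° A.
Step 7 — Complex power: S = V·I* = 0.2406 - j0.02113 VA.
Step 8 — Real power: P = Re(S) = 0.2406 W.
Step 9 — Reactive power: Q = Im(S) = -0.02113 VAR.
Step 10 — Apparent power: |S| = 0.2415 VA.
Step 11 — Power factor: PF = P/|S| = 0.9962 (leading).

(a) P = 0.2406 W  (b) Q = -0.02113 VAR  (c) S = 0.2415 VA  (d) PF = 0.9962 (leading)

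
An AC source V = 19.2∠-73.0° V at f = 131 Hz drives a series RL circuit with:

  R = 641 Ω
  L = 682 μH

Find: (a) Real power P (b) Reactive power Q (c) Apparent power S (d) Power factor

Step 1 — Angular frequency: ω = 2π·f = 2π·131 = 823.1 rad/s.
Step 2 — Component impedances:
  R: Z = R = 641 Ω
  L: Z = jωL = j·823.1·0.000682 = 0 + j0.5614 Ω
Step 3 — Series combination: Z_total = R + L = 641 + j0.5614 Ω = 641∠0.1° Ω.
Step 4 — Source phasor: V = 19.2∠-73.0° V = 5.614 - j18.36 V.
Step 5 — Current: I = V / Z = 0.008732 - j0.02865 A = 0.02995∠-73.1° A.
Step 6 — Complex power: S = V·I* = 0.5751 + j0.0005036 VA.
Step 7 — Real power: P = Re(S) = 0.5751 W.
Step 8 — Reactive power: Q = Im(S) = 0.0005036 VAR.
Step 9 — Apparent power: |S| = 0.5751 VA.
Step 10 — Power factor: PF = P/|S| = 1 (lagging).

(a) P = 0.5751 W  (b) Q = 0.0005036 VAR  (c) S = 0.5751 VA  (d) PF = 1 (lagging)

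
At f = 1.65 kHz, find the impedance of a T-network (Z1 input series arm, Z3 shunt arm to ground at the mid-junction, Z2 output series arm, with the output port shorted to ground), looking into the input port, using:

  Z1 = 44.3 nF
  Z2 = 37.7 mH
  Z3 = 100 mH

Step 1 — Angular frequency: ω = 2π·f = 2π·1650 = 1.037e+04 rad/s.
Step 2 — Component impedances:
  Z1: Z = 1/(jωC) = -j/(ω·C) = 0 - j2177 Ω
  Z2: Z = jωL = j·1.037e+04·0.0377 = 0 + j390.8 Ω
  Z3: Z = jωL = j·1.037e+04·0.1 = 0 + j1037 Ω
Step 3 — With the output port shorted to ground, the output series arm Z2 runs from the junction to ground; the shunt arm Z3 also runs from the junction to ground. They appear in parallel: Z3 || Z2 = 0 + j283.8 Ω.
Step 4 — Series with input arm Z1: Z_in = Z1 + (Z3 || Z2) = 0 - j1894 Ω = 1894∠-90.0° Ω.

Z = 0 - j1894 Ω = 1894∠-90.0° Ω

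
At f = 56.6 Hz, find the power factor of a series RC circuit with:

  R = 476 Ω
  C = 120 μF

Step 1 — Angular frequency: ω = 2π·f = 2π·56.6 = 355.6 rad/s.
Step 2 — Component impedances:
  R: Z = R = 476 Ω
  C: Z = 1/(jωC) = -j/(ω·C) = 0 - j23.43 Ω
Step 3 — Series combination: Z_total = R + C = 476 - j23.43 Ω = 476.6∠-2.8° Ω.
Step 4 — Power factor: PF = cos(φ) = Re(Z)/|Z| = 476/476.58 = 0.9988.
Step 5 — Type: Im(Z) = -23.43 ⇒ leading (phase φ = -2.8°).

PF = 0.9988 (leading, φ = -2.8°)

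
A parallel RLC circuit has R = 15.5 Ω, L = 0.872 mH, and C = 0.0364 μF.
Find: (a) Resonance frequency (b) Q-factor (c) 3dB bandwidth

Step 1 — Resonance: ω₀ = 1/√(LC) = 1/√(0.000872·3.64e-08) = 1.775e+05 rad/s.
Step 2 — f₀ = ω₀/(2π) = 2.825e+04 Hz.
Step 3 — Parallel Q: Q = R/(ω₀L) = 15.5/(1.775e+05·0.000872) = 0.1001.
Step 4 — Bandwidth: Δω = ω₀/Q = 1.772e+06 rad/s; BW = Δω/(2π) = 2.821e+05 Hz.

(a) f₀ = 2.825e+04 Hz  (b) Q = 0.1001  (c) BW = 2.821e+05 Hz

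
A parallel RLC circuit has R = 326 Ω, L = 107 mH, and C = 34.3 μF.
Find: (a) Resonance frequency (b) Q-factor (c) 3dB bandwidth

Step 1 — Resonance: ω₀ = 1/√(LC) = 1/√(0.107·3.43e-05) = 522 rad/s.
Step 2 — f₀ = ω₀/(2π) = 83.08 Hz.
Step 3 — Parallel Q: Q = R/(ω₀L) = 326/(522·0.107) = 5.837.
Step 4 — Bandwidth: Δω = ω₀/Q = 89.43 rad/s; BW = Δω/(2π) = 14.23 Hz.

(a) f₀ = 83.08 Hz  (b) Q = 5.837  (c) BW = 14.23 Hz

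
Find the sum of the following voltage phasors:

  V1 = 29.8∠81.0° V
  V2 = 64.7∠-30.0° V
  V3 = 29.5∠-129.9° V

Step 1 — Convert each phasor to rectangular form:
  V1 = 29.8·(cos(81.0°) + j·sin(81.0°)) = 4.662 + j29.43 V
  V2 = 64.7·(cos(-30.0°) + j·sin(-30.0°)) = 56.03 - j32.35 V
  V3 = 29.5·(cos(-129.9°) + j·sin(-129.9°)) = -18.92 - j22.63 V
Step 2 — Sum components: V_total = 41.77 - j25.55 V.
Step 3 — Convert to polar: |V_total| = 48.96 V, ∠V_total = -31.5°.

V_total = 48.96∠-31.5° V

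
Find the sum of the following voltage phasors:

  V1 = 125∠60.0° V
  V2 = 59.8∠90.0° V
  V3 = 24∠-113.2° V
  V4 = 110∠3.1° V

Step 1 — Convert each phasor to rectangular form:
  V1 = 125·(cos(60.0°) + j·sin(60.0°)) = 62.5 + j108.3 V
  V2 = 59.8·(cos(90.0°) + j·sin(90.0°)) = 0 + j59.8 V
  V3 = 24·(cos(-113.2°) + j·sin(-113.2°)) = -9.455 - j22.06 V
  V4 = 110·(cos(3.1°) + j·sin(3.1°)) = 109.8 + j5.949 V
Step 2 — Sum components: V_total = 162.9 + j151.9 V.
Step 3 — Convert to polar: |V_total| = 222.8 V, ∠V_total = 43.0°.

V_total = 222.8∠43.0° V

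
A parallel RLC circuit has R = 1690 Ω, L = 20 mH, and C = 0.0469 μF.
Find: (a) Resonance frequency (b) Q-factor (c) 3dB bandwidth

Step 1 — Resonance: ω₀ = 1/√(LC) = 1/√(0.02·4.69e-08) = 3.265e+04 rad/s.
Step 2 — f₀ = ω₀/(2π) = 5197 Hz.
Step 3 — Parallel Q: Q = R/(ω₀L) = 1690/(3.265e+04·0.02) = 2.588.
Step 4 — Bandwidth: Δω = ω₀/Q = 1.262e+04 rad/s; BW = Δω/(2π) = 2008 Hz.

(a) f₀ = 5197 Hz  (b) Q = 2.588  (c) BW = 2008 Hz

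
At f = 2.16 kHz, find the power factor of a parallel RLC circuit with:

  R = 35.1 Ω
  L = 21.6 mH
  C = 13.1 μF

Step 1 — Angular frequency: ω = 2π·f = 2π·2160 = 1.357e+04 rad/s.
Step 2 — Component impedances:
  R: Z = R = 35.1 Ω
  L: Z = jωL = j·1.357e+04·0.0216 = 0 + j293.1 Ω
  C: Z = 1/(jωC) = -j/(ω·C) = 0 - j5.625 Ω
Step 3 — Parallel combination: 1/Z_total = 1/R + 1/L + 1/C; Z_total = 0.9126 - j5.586 Ω = 5.66∠-80.7° Ω.
Step 4 — Power factor: PF = cos(φ) = Re(Z)/|Z| = 0.9126/5.66 = 0.1612.
Step 5 — Type: Im(Z) = -5.586 ⇒ leading (phase φ = -80.7°).

PF = 0.1612 (leading, φ = -80.7°)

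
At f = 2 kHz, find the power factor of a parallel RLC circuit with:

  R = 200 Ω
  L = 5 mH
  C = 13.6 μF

Step 1 — Angular frequency: ω = 2π·f = 2π·2000 = 1.257e+04 rad/s.
Step 2 — Component impedances:
  R: Z = R = 200 Ω
  L: Z = jωL = j·1.257e+04·0.005 = 0 + j62.83 Ω
  C: Z = 1/(jωC) = -j/(ω·C) = 0 - j5.851 Ω
Step 3 — Parallel combination: 1/Z_total = 1/R + 1/L + 1/C; Z_total = 0.2079 - j6.445 Ω = 6.449∠-88.2° Ω.
Step 4 — Power factor: PF = cos(φ) = Re(Z)/|Z| = 0.2079/6.449 = 0.03224.
Step 5 — Type: Im(Z) = -6.445 ⇒ leading (phase φ = -88.2°).

PF = 0.03224 (leading, φ = -88.2°)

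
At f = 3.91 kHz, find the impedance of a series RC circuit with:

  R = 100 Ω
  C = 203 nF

Step 1 — Angular frequency: ω = 2π·f = 2π·3910 = 2.457e+04 rad/s.
Step 2 — Component impedances:
  R: Z = R = 100 Ω
  C: Z = 1/(jωC) = -j/(ω·C) = 0 - j200.5 Ω
Step 3 — Series combination: Z_total = R + C = 100 - j200.5 Ω = 224.1∠-63.5° Ω.

Z = 100 - j200.5 Ω = 224.1∠-63.5° Ω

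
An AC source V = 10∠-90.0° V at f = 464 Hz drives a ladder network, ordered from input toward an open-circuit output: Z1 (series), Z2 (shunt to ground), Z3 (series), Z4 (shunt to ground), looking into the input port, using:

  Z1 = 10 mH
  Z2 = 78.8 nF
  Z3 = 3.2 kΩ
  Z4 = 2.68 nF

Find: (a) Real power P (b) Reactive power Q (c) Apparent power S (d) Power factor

Step 1 — Angular frequency: ω = 2π·f = 2π·464 = 2915 rad/s.
Step 2 — Component impedances:
  Z1: Z = jωL = j·2915·0.01 = 0 + j29.15 Ω
  Z2: Z = 1/(jωC) = -j/(ω·C) = 0 - j4353 Ω
  Z3: Z = R = 3200 Ω
  Z4: Z = 1/(jωC) = -j/(ω·C) = 0 - j1.28e+05 Ω
Step 3 — Ladder network (open output): work backward from the far end, alternating series and parallel combinations. Z_in = 3.46 - j4181 Ω = 4181∠-90.0° Ω.
Step 4 — Source phasor: V = 10∠-90.0° V = 0 - j10 V.
Step 5 — Current: I = V / Z = 0.002392 - j1.98e-06 A = 0.002392∠-0.0° A.
Step 6 — Complex power: S = V·I* = 1.98e-05 - j0.02392 VA.
Step 7 — Real power: P = Re(S) = 1.98e-05 W.
Step 8 — Reactive power: Q = Im(S) = -0.02392 VAR.
Step 9 — Apparent power: |S| = 0.02392 VA.
Step 10 — Power factor: PF = P/|S| = 0.0008276 (leading).

(a) P = 1.98e-05 W  (b) Q = -0.02392 VAR  (c) S = 0.02392 VA  (d) PF = 0.0008276 (leading)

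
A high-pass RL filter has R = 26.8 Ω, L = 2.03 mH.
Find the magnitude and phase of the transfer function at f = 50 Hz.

Step 1 — Angular frequency: ω = 2π·50 = 314.2 rad/s.
Step 2 — Transfer function: H(jω) = jωL/(R + jωL).
Step 3 — Numerator jωL = j·0.6377; denominator R + jωL = 26.8 + j0.6377.
Step 4 — H = 0.0005659 + j0.02378.
Step 5 — Magnitude: |H| = 0.02379 (-32.5 dB); phase: φ = 88.6°.

|H| = 0.02379 (-32.5 dB), φ = 88.6°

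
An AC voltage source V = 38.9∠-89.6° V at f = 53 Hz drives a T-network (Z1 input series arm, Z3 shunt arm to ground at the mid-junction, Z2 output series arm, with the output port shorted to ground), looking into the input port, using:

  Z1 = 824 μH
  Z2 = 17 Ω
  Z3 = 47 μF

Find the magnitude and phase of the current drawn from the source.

Step 1 — Angular frequency: ω = 2π·f = 2π·53 = 333 rad/s.
Step 2 — Component impedances:
  Z1: Z = jωL = j·333·0.000824 = 0 + j0.2744 Ω
  Z2: Z = R = 17 Ω
  Z3: Z = 1/(jωC) = -j/(ω·C) = 0 - j63.89 Ω
Step 3 — With the output port shorted to ground, the output series arm Z2 runs from the junction to ground; the shunt arm Z3 also runs from the junction to ground. They appear in parallel: Z3 || Z2 = 15.88 - j4.224 Ω.
Step 4 — Series with input arm Z1: Z_in = Z1 + (Z3 || Z2) = 15.88 - j3.95 Ω = 16.36∠-14.0° Ω.
Step 5 — Source phasor: V = 38.9∠-89.6° V = 0.2716 - j38.9 V.
Step 6 — Ohm's law: I = V / Z_total = (0.2716 - j38.9) / (15.88 - j3.95) = 0.5902 - j2.303 A.
Step 7 — Convert to polar: |I| = 2.378 A, ∠I = -75.6°.

I = 2.378∠-75.6° A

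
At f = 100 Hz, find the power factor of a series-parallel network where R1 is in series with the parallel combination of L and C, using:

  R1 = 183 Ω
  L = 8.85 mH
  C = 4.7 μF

Step 1 — Angular frequency: ω = 2π·f = 2π·100 = 628.3 rad/s.
Step 2 — Component impedances:
  R1: Z = R = 183 Ω
  L: Z = jωL = j·628.3·0.00885 = 0 + j5.561 Ω
  C: Z = 1/(jωC) = -j/(ω·C) = 0 - j338.6 Ω
Step 3 — Parallel branch: L || C = 1/(1/L + 1/C) = 0 + j5.653 Ω.
Step 4 — Series with R1: Z_total = R1 + (L || C) = 183 + j5.653 Ω = 183.1∠1.8° Ω.
Step 5 — Power factor: PF = cos(φ) = Re(Z)/|Z| = 183/183.1 = 0.9995.
Step 6 — Type: Im(Z) = 5.653 ⇒ lagging (phase φ = 1.8°).

PF = 0.9995 (lagging, φ = 1.8°)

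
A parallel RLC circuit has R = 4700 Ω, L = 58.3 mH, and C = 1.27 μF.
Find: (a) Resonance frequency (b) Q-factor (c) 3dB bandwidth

Step 1 — Resonance: ω₀ = 1/√(LC) = 1/√(0.0583·1.27e-06) = 3675 rad/s.
Step 2 — f₀ = ω₀/(2π) = 584.9 Hz.
Step 3 — Parallel Q: Q = R/(ω₀L) = 4700/(3675·0.0583) = 21.94.
Step 4 — Bandwidth: Δω = ω₀/Q = 167.5 rad/s; BW = Δω/(2π) = 26.66 Hz.

(a) f₀ = 584.9 Hz  (b) Q = 21.94  (c) BW = 26.66 Hz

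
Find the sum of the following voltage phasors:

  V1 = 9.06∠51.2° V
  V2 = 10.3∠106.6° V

Step 1 — Convert each phasor to rectangular form:
  V1 = 9.06·(cos(51.2°) + j·sin(51.2°)) = 5.677 + j7.061 V
  V2 = 10.3·(cos(106.6°) + j·sin(106.6°)) = -2.943 + j9.871 V
Step 2 — Sum components: V_total = 2.734 + j16.93 V.
Step 3 — Convert to polar: |V_total| = 17.15 V, ∠V_total = 80.8°.

V_total = 17.15∠80.8° V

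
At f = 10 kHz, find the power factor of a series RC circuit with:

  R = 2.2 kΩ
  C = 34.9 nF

Step 1 — Angular frequency: ω = 2π·f = 2π·1e+04 = 6.283e+04 rad/s.
Step 2 — Component impedances:
  R: Z = R = 2200 Ω
  C: Z = 1/(jωC) = -j/(ω·C) = 0 - j456 Ω
Step 3 — Series combination: Z_total = R + C = 2200 - j456 Ω = 2247∠-11.7° Ω.
Step 4 — Power factor: PF = cos(φ) = Re(Z)/|Z| = 2200/2246.8 = 0.9792.
Step 5 — Type: Im(Z) = -456 ⇒ leading (phase φ = -11.7°).

PF = 0.9792 (leading, φ = -11.7°)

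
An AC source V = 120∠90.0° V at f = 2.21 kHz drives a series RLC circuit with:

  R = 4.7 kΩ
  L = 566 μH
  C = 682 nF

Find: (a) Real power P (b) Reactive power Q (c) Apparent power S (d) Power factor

Step 1 — Angular frequency: ω = 2π·f = 2π·2210 = 1.389e+04 rad/s.
Step 2 — Component impedances:
  R: Z = R = 4700 Ω
  L: Z = jωL = j·1.389e+04·0.000566 = 0 + j7.859 Ω
  C: Z = 1/(jωC) = -j/(ω·C) = 0 - j105.6 Ω
Step 3 — Series combination: Z_total = R + L + C = 4700 - j97.74 Ω = 4701∠-1.2° Ω.
Step 4 — Source phasor: V = 120∠90.0° V = 0 + j120 V.
Step 5 — Current: I = V / Z = -0.0005307 + j0.02552 A = 0.02553∠91.2° A.
Step 6 — Complex power: S = V·I* = 3.063 - j0.06368 VA.
Step 7 — Real power: P = Re(S) = 3.063 W.
Step 8 — Reactive power: Q = Im(S) = -0.06368 VAR.
Step 9 — Apparent power: |S| = 3.063 VA.
Step 10 — Power factor: PF = P/|S| = 0.9998 (leading).

(a) P = 3.063 W  (b) Q = -0.06368 VAR  (c) S = 3.063 VA  (d) PF = 0.9998 (leading)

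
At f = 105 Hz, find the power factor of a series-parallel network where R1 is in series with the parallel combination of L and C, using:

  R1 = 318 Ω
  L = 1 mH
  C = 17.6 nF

Step 1 — Angular frequency: ω = 2π·f = 2π·105 = 659.7 rad/s.
Step 2 — Component impedances:
  R1: Z = R = 318 Ω
  L: Z = jωL = j·659.7·0.001 = 0 + j0.6597 Ω
  C: Z = 1/(jωC) = -j/(ω·C) = 0 - j8.612e+04 Ω
Step 3 — Parallel branch: L || C = 1/(1/L + 1/C) = 0 + j0.6597 Ω.
Step 4 — Series with R1: Z_total = R1 + (L || C) = 318 + j0.6597 Ω = 318∠0.1° Ω.
Step 5 — Power factor: PF = cos(φ) = Re(Z)/|Z| = 318/318 = 1.
Step 6 — Type: Im(Z) = 0.6597 ⇒ lagging (phase φ = 0.1°).

PF = 1 (lagging, φ = 0.1°)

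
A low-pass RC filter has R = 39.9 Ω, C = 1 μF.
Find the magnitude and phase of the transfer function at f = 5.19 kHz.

Step 1 — Angular frequency: ω = 2π·5190 = 3.261e+04 rad/s.
Step 2 — Transfer function: H(jω) = 1/(1 + jωRC).
Step 3 — Denominator: 1 + jωRC = 1 + j·3.261e+04·39.9·1e-06 = 1 + j1.301.
Step 4 — H = 0.3713 - j0.4832.
Step 5 — Magnitude: |H| = 0.6094 (-4.3 dB); phase: φ = -52.5°.

|H| = 0.6094 (-4.3 dB), φ = -52.5°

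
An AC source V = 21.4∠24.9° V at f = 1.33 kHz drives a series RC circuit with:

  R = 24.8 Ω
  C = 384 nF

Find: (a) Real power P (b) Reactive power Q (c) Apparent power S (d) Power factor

Step 1 — Angular frequency: ω = 2π·f = 2π·1330 = 8357 rad/s.
Step 2 — Component impedances:
  R: Z = R = 24.8 Ω
  C: Z = 1/(jωC) = -j/(ω·C) = 0 - j311.6 Ω
Step 3 — Series combination: Z_total = R + C = 24.8 - j311.6 Ω = 312.6∠-85.4° Ω.
Step 4 — Source phasor: V = 21.4∠24.9° V = 19.41 + j9.01 V.
Step 5 — Current: I = V / Z = -0.02381 + j0.06418 A = 0.06846∠110.3° A.
Step 6 — Complex power: S = V·I* = 0.1162 - j1.46 VA.
Step 7 — Real power: P = Re(S) = 0.1162 W.
Step 8 — Reactive power: Q = Im(S) = -1.46 VAR.
Step 9 — Apparent power: |S| = 1.465 VA.
Step 10 — Power factor: PF = P/|S| = 0.07933 (leading).

(a) P = 0.1162 W  (b) Q = -1.46 VAR  (c) S = 1.465 VA  (d) PF = 0.07933 (leading)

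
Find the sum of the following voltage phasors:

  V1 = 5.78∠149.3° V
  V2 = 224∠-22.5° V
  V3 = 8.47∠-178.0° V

Step 1 — Convert each phasor to rectangular form:
  V1 = 5.78·(cos(149.3°) + j·sin(149.3°)) = -4.97 + j2.951 V
  V2 = 224·(cos(-22.5°) + j·sin(-22.5°)) = 206.9 - j85.72 V
  V3 = 8.47·(cos(-178.0°) + j·sin(-178.0°)) = -8.465 - j0.2956 V
Step 2 — Sum components: V_total = 193.5 - j83.07 V.
Step 3 — Convert to polar: |V_total| = 210.6 V, ∠V_total = -23.2°.

V_total = 210.6∠-23.2° V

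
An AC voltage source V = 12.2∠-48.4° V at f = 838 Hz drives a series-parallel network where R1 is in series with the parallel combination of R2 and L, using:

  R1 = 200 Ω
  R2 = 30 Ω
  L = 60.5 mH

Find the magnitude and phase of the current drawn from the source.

Step 1 — Angular frequency: ω = 2π·f = 2π·838 = 5265 rad/s.
Step 2 — Component impedances:
  R1: Z = R = 200 Ω
  R2: Z = R = 30 Ω
  L: Z = jωL = j·5265·0.0605 = 0 + j318.6 Ω
Step 3 — Parallel branch: R2 || L = 1/(1/R2 + 1/L) = 29.74 + j2.8 Ω.
Step 4 — Series with R1: Z_total = R1 + (R2 || L) = 229.7 + j2.8 Ω = 229.8∠0.7° Ω.
Step 5 — Source phasor: V = 12.2∠-48.4° V = 8.1 - j9.123 V.
Step 6 — Ohm's law: I = V / Z_total = (8.1 - j9.123) / (229.7 + j2.8) = 0.03477 - j0.04014 A.
Step 7 — Convert to polar: |I| = 0.0531 A, ∠I = -49.1°.

I = 0.0531∠-49.1° A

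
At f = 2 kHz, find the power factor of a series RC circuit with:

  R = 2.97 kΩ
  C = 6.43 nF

Step 1 — Angular frequency: ω = 2π·f = 2π·2000 = 1.257e+04 rad/s.
Step 2 — Component impedances:
  R: Z = R = 2970 Ω
  C: Z = 1/(jωC) = -j/(ω·C) = 0 - j1.238e+04 Ω
Step 3 — Series combination: Z_total = R + C = 2970 - j1.238e+04 Ω = 1.273e+04∠-76.5° Ω.
Step 4 — Power factor: PF = cos(φ) = Re(Z)/|Z| = 2970/12727 = 0.2334.
Step 5 — Type: Im(Z) = -1.238e+04 ⇒ leading (phase φ = -76.5°).

PF = 0.2334 (leading, φ = -76.5°)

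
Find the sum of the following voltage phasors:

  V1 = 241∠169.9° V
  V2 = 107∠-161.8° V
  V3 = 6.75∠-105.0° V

Step 1 — Convert each phasor to rectangular form:
  V1 = 241·(cos(169.9°) + j·sin(169.9°)) = -237.3 + j42.26 V
  V2 = 107·(cos(-161.8°) + j·sin(-161.8°)) = -101.6 - j33.42 V
  V3 = 6.75·(cos(-105.0°) + j·sin(-105.0°)) = -1.747 - j6.52 V
Step 2 — Sum components: V_total = -340.7 + j2.324 V.
Step 3 — Convert to polar: |V_total| = 340.7 V, ∠V_total = 179.6°.

V_total = 340.7∠179.6° V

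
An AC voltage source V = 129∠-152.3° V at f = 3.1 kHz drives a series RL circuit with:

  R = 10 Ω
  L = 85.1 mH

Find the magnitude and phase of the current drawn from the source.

Step 1 — Angular frequency: ω = 2π·f = 2π·3100 = 1.948e+04 rad/s.
Step 2 — Component impedances:
  R: Z = R = 10 Ω
  L: Z = jωL = j·1.948e+04·0.0851 = 0 + j1658 Ω
Step 3 — Series combination: Z_total = R + L = 10 + j1658 Ω = 1658∠89.7° Ω.
Step 4 — Source phasor: V = 129∠-152.3° V = -114.2 - j59.96 V.
Step 5 — Ohm's law: I = V / Z_total = (-114.2 - j59.96) / (10 + j1658) = -0.03659 + j0.06868 A.
Step 6 — Convert to polar: |I| = 0.07782 A, ∠I = 118.0°.

I = 0.07782∠118.0° A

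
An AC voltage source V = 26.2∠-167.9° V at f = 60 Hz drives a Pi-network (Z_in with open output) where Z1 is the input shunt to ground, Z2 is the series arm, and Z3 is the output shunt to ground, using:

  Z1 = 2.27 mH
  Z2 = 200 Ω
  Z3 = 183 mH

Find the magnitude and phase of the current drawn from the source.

Step 1 — Angular frequency: ω = 2π·f = 2π·60 = 377 rad/s.
Step 2 — Component impedances:
  Z1: Z = jωL = j·377·0.00227 = 0 + j0.8558 Ω
  Z2: Z = R = 200 Ω
  Z3: Z = jωL = j·377·0.183 = 0 + j68.99 Ω
Step 3 — With open output, the series arm Z2 and the output shunt Z3 appear in series to ground: Z2 + Z3 = 200 + j68.99 Ω.
Step 4 — Parallel with input shunt Z1: Z_in = Z1 || (Z2 + Z3) = 0.003264 + j0.8546 Ω = 0.8546∠89.8° Ω.
Step 5 — Source phasor: V = 26.2∠-167.9° V = -25.62 - j5.492 V.
Step 6 — Ohm's law: I = V / Z_total = (-25.62 - j5.492) / (0.003264 + j0.8546) = -6.541 + j29.95 A.
Step 7 — Convert to polar: |I| = 30.66 A, ∠I = 102.3°.

I = 30.66∠102.3° A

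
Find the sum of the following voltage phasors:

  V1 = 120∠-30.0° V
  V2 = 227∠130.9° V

Step 1 — Convert each phasor to rectangular form:
  V1 = 120·(cos(-30.0°) + j·sin(-30.0°)) = 103.9 - j60 V
  V2 = 227·(cos(130.9°) + j·sin(130.9°)) = -148.6 + j171.6 V
Step 2 — Sum components: V_total = -44.7 + j111.6 V.
Step 3 — Convert to polar: |V_total| = 120.2 V, ∠V_total = 111.8°.

V_total = 120.2∠111.8° V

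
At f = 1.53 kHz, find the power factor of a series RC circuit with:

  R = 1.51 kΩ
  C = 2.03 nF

Step 1 — Angular frequency: ω = 2π·f = 2π·1530 = 9613 rad/s.
Step 2 — Component impedances:
  R: Z = R = 1510 Ω
  C: Z = 1/(jωC) = -j/(ω·C) = 0 - j5.124e+04 Ω
Step 3 — Series combination: Z_total = R + C = 1510 - j5.124e+04 Ω = 5.127e+04∠-88.3° Ω.
Step 4 — Power factor: PF = cos(φ) = Re(Z)/|Z| = 1510/5.127e+04 = 0.02945.
Step 5 — Type: Im(Z) = -5.124e+04 ⇒ leading (phase φ = -88.3°).

PF = 0.02945 (leading, φ = -88.3°)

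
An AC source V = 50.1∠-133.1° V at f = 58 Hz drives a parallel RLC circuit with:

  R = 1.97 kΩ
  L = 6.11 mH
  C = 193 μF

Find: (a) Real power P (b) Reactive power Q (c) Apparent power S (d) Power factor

Step 1 — Angular frequency: ω = 2π·f = 2π·58 = 364.4 rad/s.
Step 2 — Component impedances:
  R: Z = R = 1970 Ω
  L: Z = jωL = j·364.4·0.00611 = 0 + j2.227 Ω
  C: Z = 1/(jωC) = -j/(ω·C) = 0 - j14.22 Ω
Step 3 — Parallel combination: 1/Z_total = 1/R + 1/L + 1/C; Z_total = 0.003538 + j2.64 Ω = 2.64∠89.9° Ω.
Step 4 — Source phasor: V = 50.1∠-133.1° V = -34.23 - j36.58 V.
Step 5 — Current: I = V / Z = -13.87 + j12.95 A = 18.98∠137.0° A.
Step 6 — Complex power: S = V·I* = 1.274 + j950.7 VA.
Step 7 — Real power: P = Re(S) = 1.274 W.
Step 8 — Reactive power: Q = Im(S) = 950.7 VAR.
Step 9 — Apparent power: |S| = 950.7 VA.
Step 10 — Power factor: PF = P/|S| = 0.00134 (lagging).

(a) P = 1.274 W  (b) Q = 950.7 VAR  (c) S = 950.7 VA  (d) PF = 0.00134 (lagging)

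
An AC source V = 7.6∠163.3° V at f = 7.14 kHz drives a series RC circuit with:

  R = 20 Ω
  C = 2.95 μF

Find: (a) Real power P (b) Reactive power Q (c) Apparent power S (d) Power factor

Step 1 — Angular frequency: ω = 2π·f = 2π·7140 = 4.486e+04 rad/s.
Step 2 — Component impedances:
  R: Z = R = 20 Ω
  C: Z = 1/(jωC) = -j/(ω·C) = 0 - j7.556 Ω
Step 3 — Series combination: Z_total = R + C = 20 - j7.556 Ω = 21.38∠-20.7° Ω.
Step 4 — Source phasor: V = 7.6∠163.3° V = -7.279 + j2.184 V.
Step 5 — Current: I = V / Z = -0.3546 - j0.02478 A = 0.3555∠-176.0° A.
Step 6 — Complex power: S = V·I* = 2.527 - j0.9548 VA.
Step 7 — Real power: P = Re(S) = 2.527 W.
Step 8 — Reactive power: Q = Im(S) = -0.9548 VAR.
Step 9 — Apparent power: |S| = 2.702 VA.
Step 10 — Power factor: PF = P/|S| = 0.9355 (leading).

(a) P = 2.527 W  (b) Q = -0.9548 VAR  (c) S = 2.702 VA  (d) PF = 0.9355 (leading)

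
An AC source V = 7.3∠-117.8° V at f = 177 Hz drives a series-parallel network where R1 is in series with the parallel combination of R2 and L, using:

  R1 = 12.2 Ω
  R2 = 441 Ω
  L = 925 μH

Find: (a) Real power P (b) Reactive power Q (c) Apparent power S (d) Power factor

Step 1 — Angular frequency: ω = 2π·f = 2π·177 = 1112 rad/s.
Step 2 — Component impedances:
  R1: Z = R = 12.2 Ω
  R2: Z = R = 441 Ω
  L: Z = jωL = j·1112·0.000925 = 0 + j1.029 Ω
Step 3 — Parallel branch: R2 || L = 1/(1/R2 + 1/L) = 0.0024 + j1.029 Ω.
Step 4 — Series with R1: Z_total = R1 + (R2 || L) = 12.2 + j1.029 Ω = 12.25∠4.8° Ω.
Step 5 — Source phasor: V = 7.3∠-117.8° V = -3.405 - j6.457 V.
Step 6 — Current: I = V / Z = -0.3213 - j0.5021 A = 0.5961∠-122.6° A.
Step 7 — Complex power: S = V·I* = 4.336 + j0.3656 VA.
Step 8 — Real power: P = Re(S) = 4.336 W.
Step 9 — Reactive power: Q = Im(S) = 0.3656 VAR.
Step 10 — Apparent power: |S| = 4.352 VA.
Step 11 — Power factor: PF = P/|S| = 0.9965 (lagging).

(a) P = 4.336 W  (b) Q = 0.3656 VAR  (c) S = 4.352 VA  (d) PF = 0.9965 (lagging)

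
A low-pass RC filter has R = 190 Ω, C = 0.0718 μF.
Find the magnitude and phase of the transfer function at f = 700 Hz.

Step 1 — Angular frequency: ω = 2π·700 = 4398 rad/s.
Step 2 — Transfer function: H(jω) = 1/(1 + jωRC).
Step 3 — Denominator: 1 + jωRC = 1 + j·4398·190·7.18e-08 = 1 + j0.06.
Step 4 — H = 0.9964 - j0.05979.
Step 5 — Magnitude: |H| = 0.9982 (-0.0 dB); phase: φ = -3.4°.

|H| = 0.9982 (-0.0 dB), φ = -3.4°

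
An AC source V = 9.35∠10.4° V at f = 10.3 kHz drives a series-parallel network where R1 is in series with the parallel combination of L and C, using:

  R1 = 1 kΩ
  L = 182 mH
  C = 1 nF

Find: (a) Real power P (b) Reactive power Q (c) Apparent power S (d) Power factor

Step 1 — Angular frequency: ω = 2π·f = 2π·1.03e+04 = 6.472e+04 rad/s.
Step 2 — Component impedances:
  R1: Z = R = 1000 Ω
  L: Z = jωL = j·6.472e+04·0.182 = 0 + j1.178e+04 Ω
  C: Z = 1/(jωC) = -j/(ω·C) = 0 - j1.545e+04 Ω
Step 3 — Parallel branch: L || C = 1/(1/L + 1/C) = 0 + j4.954e+04 Ω.
Step 4 — Series with R1: Z_total = R1 + (L || C) = 1000 + j4.954e+04 Ω = 4.955e+04∠88.8° Ω.
Step 5 — Source phasor: V = 9.35∠10.4° V = 9.196 + j1.688 V.
Step 6 — Current: I = V / Z = 3.78e-05 - j0.0001849 A = 0.0001887∠-78.4° A.
Step 7 — Complex power: S = V·I* = 3.56e-05 + j0.001764 VA.
Step 8 — Real power: P = Re(S) = 3.56e-05 W.
Step 9 — Reactive power: Q = Im(S) = 0.001764 VAR.
Step 10 — Apparent power: |S| = 0.001764 VA.
Step 11 — Power factor: PF = P/|S| = 0.02018 (lagging).

(a) P = 3.56e-05 W  (b) Q = 0.001764 VAR  (c) S = 0.001764 VA  (d) PF = 0.02018 (lagging)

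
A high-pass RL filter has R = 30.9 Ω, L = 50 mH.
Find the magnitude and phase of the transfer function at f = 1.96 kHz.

Step 1 — Angular frequency: ω = 2π·1960 = 1.232e+04 rad/s.
Step 2 — Transfer function: H(jω) = jωL/(R + jωL).
Step 3 — Numerator jωL = j·615.8; denominator R + jωL = 30.9 + j615.8.
Step 4 — H = 0.9975 + j0.05006.
Step 5 — Magnitude: |H| = 0.9987 (-0.0 dB); phase: φ = 2.9°.

|H| = 0.9987 (-0.0 dB), φ = 2.9°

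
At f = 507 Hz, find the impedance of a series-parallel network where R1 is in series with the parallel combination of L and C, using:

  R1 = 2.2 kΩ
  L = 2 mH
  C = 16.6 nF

Step 1 — Angular frequency: ω = 2π·f = 2π·507 = 3186 rad/s.
Step 2 — Component impedances:
  R1: Z = R = 2200 Ω
  L: Z = jωL = j·3186·0.002 = 0 + j6.371 Ω
  C: Z = 1/(jωC) = -j/(ω·C) = 0 - j1.891e+04 Ω
Step 3 — Parallel branch: L || C = 1/(1/L + 1/C) = 0 + j6.373 Ω.
Step 4 — Series with R1: Z_total = R1 + (L || C) = 2200 + j6.373 Ω = 2200∠0.2° Ω.

Z = 2200 + j6.373 Ω = 2200∠0.2° Ω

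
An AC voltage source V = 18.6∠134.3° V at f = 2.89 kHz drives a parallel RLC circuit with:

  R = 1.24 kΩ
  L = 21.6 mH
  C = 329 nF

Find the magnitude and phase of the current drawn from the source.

Step 1 — Angular frequency: ω = 2π·f = 2π·2890 = 1.816e+04 rad/s.
Step 2 — Component impedances:
  R: Z = R = 1240 Ω
  L: Z = jωL = j·1.816e+04·0.0216 = 0 + j392.2 Ω
  C: Z = 1/(jωC) = -j/(ω·C) = 0 - j167.4 Ω
Step 3 — Parallel combination: 1/Z_total = 1/R + 1/L + 1/C; Z_total = 65.15 - j276.7 Ω = 284.2∠-76.7° Ω.
Step 4 — Source phasor: V = 18.6∠134.3° V = -12.99 + j13.31 V.
Step 5 — Ohm's law: I = V / Z_total = (-12.99 + j13.31) / (65.15 - j276.7) = -0.05606 - j0.03375 A.
Step 6 — Convert to polar: |I| = 0.06544 A, ∠I = -149.0°.

I = 0.06544∠-149.0° A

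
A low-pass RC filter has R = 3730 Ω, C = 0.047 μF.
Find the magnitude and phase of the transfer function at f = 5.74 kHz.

Step 1 — Angular frequency: ω = 2π·5740 = 3.607e+04 rad/s.
Step 2 — Transfer function: H(jω) = 1/(1 + jωRC).
Step 3 — Denominator: 1 + jωRC = 1 + j·3.607e+04·3730·4.7e-08 = 1 + j6.323.
Step 4 — H = 0.0244 - j0.1543.
Step 5 — Magnitude: |H| = 0.1562 (-16.1 dB); phase: φ = -81.0°.

|H| = 0.1562 (-16.1 dB), φ = -81.0°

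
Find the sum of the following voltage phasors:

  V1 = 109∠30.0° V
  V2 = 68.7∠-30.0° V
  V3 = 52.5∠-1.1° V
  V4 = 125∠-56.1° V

Step 1 — Convert each phasor to rectangular form:
  V1 = 109·(cos(30.0°) + j·sin(30.0°)) = 94.4 + j54.5 V
  V2 = 68.7·(cos(-30.0°) + j·sin(-30.0°)) = 59.5 - j34.35 V
  V3 = 52.5·(cos(-1.1°) + j·sin(-1.1°)) = 52.49 - j1.008 V
  V4 = 125·(cos(-56.1°) + j·sin(-56.1°)) = 69.72 - j103.8 V
Step 2 — Sum components: V_total = 276.1 - j84.61 V.
Step 3 — Convert to polar: |V_total| = 288.8 V, ∠V_total = -17.0°.

V_total = 288.8∠-17.0° V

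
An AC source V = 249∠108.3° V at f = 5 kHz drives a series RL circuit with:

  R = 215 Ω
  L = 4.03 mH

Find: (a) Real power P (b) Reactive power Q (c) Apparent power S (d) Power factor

Step 1 — Angular frequency: ω = 2π·f = 2π·5000 = 3.142e+04 rad/s.
Step 2 — Component impedances:
  R: Z = R = 215 Ω
  L: Z = jωL = j·3.142e+04·0.00403 = 0 + j126.6 Ω
Step 3 — Series combination: Z_total = R + L = 215 + j126.6 Ω = 249.5∠30.5° Ω.
Step 4 — Source phasor: V = 249∠108.3° V = -78.18 + j236.4 V.
Step 5 — Current: I = V / Z = 0.2108 + j0.9755 A = 0.998∠77.8° A.
Step 6 — Complex power: S = V·I* = 214.1 + j126.1 VA.
Step 7 — Real power: P = Re(S) = 214.1 W.
Step 8 — Reactive power: Q = Im(S) = 126.1 VAR.
Step 9 — Apparent power: |S| = 248.5 VA.
Step 10 — Power factor: PF = P/|S| = 0.8617 (lagging).

(a) P = 214.1 W  (b) Q = 126.1 VAR  (c) S = 248.5 VA  (d) PF = 0.8617 (lagging)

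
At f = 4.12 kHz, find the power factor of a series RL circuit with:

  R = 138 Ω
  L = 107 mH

Step 1 — Angular frequency: ω = 2π·f = 2π·4120 = 2.589e+04 rad/s.
Step 2 — Component impedances:
  R: Z = R = 138 Ω
  L: Z = jωL = j·2.589e+04·0.107 = 0 + j2770 Ω
Step 3 — Series combination: Z_total = R + L = 138 + j2770 Ω = 2773∠87.1° Ω.
Step 4 — Power factor: PF = cos(φ) = Re(Z)/|Z| = 138/2773.3 = 0.04976.
Step 5 — Type: Im(Z) = 2770 ⇒ lagging (phase φ = 87.1°).

PF = 0.04976 (lagging, φ = 87.1°)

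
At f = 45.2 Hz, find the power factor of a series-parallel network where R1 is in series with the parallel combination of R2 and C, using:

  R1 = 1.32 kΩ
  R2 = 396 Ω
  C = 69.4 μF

Step 1 — Angular frequency: ω = 2π·f = 2π·45.2 = 284 rad/s.
Step 2 — Component impedances:
  R1: Z = R = 1320 Ω
  R2: Z = R = 396 Ω
  C: Z = 1/(jωC) = -j/(ω·C) = 0 - j50.74 Ω
Step 3 — Parallel branch: R2 || C = 1/(1/R2 + 1/C) = 6.396 - j49.92 Ω.
Step 4 — Series with R1: Z_total = R1 + (R2 || C) = 1326 - j49.92 Ω = 1327∠-2.2° Ω.
Step 5 — Power factor: PF = cos(φ) = Re(Z)/|Z| = 1326.4/1327.3 = 0.9993.
Step 6 — Type: Im(Z) = -49.92 ⇒ leading (phase φ = -2.2°).

PF = 0.9993 (leading, φ = -2.2°)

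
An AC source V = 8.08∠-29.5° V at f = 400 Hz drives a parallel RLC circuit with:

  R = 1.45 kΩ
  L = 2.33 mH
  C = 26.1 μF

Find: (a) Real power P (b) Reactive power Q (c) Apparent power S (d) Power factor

Step 1 — Angular frequency: ω = 2π·f = 2π·400 = 2513 rad/s.
Step 2 — Component impedances:
  R: Z = R = 1450 Ω
  L: Z = jωL = j·2513·0.00233 = 0 + j5.856 Ω
  C: Z = 1/(jωC) = -j/(ω·C) = 0 - j15.24 Ω
Step 3 — Parallel combination: 1/Z_total = 1/R + 1/L + 1/C; Z_total = 0.06235 + j9.508 Ω = 9.508∠89.6° Ω.
Step 4 — Source phasor: V = 8.08∠-29.5° V = 7.032 - j3.979 V.
Step 5 — Current: I = V / Z = -0.4136 - j0.7424 A = 0.8498∠-119.1° A.
Step 6 — Complex power: S = V·I* = 0.04503 + j6.866 VA.
Step 7 — Real power: P = Re(S) = 0.04503 W.
Step 8 — Reactive power: Q = Im(S) = 6.866 VAR.
Step 9 — Apparent power: |S| = 6.866 VA.
Step 10 — Power factor: PF = P/|S| = 0.006557 (lagging).

(a) P = 0.04503 W  (b) Q = 6.866 VAR  (c) S = 6.866 VA  (d) PF = 0.006557 (lagging)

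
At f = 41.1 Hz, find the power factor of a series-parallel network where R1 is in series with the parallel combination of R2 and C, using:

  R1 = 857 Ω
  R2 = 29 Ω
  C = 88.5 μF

Step 1 — Angular frequency: ω = 2π·f = 2π·41.1 = 258.2 rad/s.
Step 2 — Component impedances:
  R1: Z = R = 857 Ω
  R2: Z = R = 29 Ω
  C: Z = 1/(jωC) = -j/(ω·C) = 0 - j43.76 Ω
Step 3 — Parallel branch: R2 || C = 1/(1/R2 + 1/C) = 20.15 - j13.35 Ω.
Step 4 — Series with R1: Z_total = R1 + (R2 || C) = 877.1 - j13.35 Ω = 877.3∠-0.9° Ω.
Step 5 — Power factor: PF = cos(φ) = Re(Z)/|Z| = 877.15/877.25 = 0.9999.
Step 6 — Type: Im(Z) = -13.35 ⇒ leading (phase φ = -0.9°).

PF = 0.9999 (leading, φ = -0.9°)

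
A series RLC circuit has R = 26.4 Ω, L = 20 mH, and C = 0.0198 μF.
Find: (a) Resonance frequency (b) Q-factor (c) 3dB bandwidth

Step 1 — Resonance: ω₀ = 1/√(LC) = 1/√(0.02·1.98e-08) = 5.025e+04 rad/s.
Step 2 — f₀ = ω₀/(2π) = 7998 Hz.
Step 3 — Series Q: Q = ω₀L/R = 5.025e+04·0.02/26.4 = 38.07.
Step 4 — Bandwidth: Δω = ω₀/Q = 1320 rad/s; BW = Δω/(2π) = 210.1 Hz.

(a) f₀ = 7998 Hz  (b) Q = 38.07  (c) BW = 210.1 Hz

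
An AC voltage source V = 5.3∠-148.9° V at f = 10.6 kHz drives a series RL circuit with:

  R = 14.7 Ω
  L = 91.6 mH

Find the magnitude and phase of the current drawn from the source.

Step 1 — Angular frequency: ω = 2π·f = 2π·1.06e+04 = 6.66e+04 rad/s.
Step 2 — Component impedances:
  R: Z = R = 14.7 Ω
  L: Z = jωL = j·6.66e+04·0.0916 = 0 + j6101 Ω
Step 3 — Series combination: Z_total = R + L = 14.7 + j6101 Ω = 6101∠89.9° Ω.
Step 4 — Source phasor: V = 5.3∠-148.9° V = -4.538 - j2.738 V.
Step 5 — Ohm's law: I = V / Z_total = (-4.538 - j2.738) / (14.7 + j6101) = -0.0004505 + j0.0007428 A.
Step 6 — Convert to polar: |I| = 0.0008687 A, ∠I = 121.2°.

I = 0.0008687∠121.2° A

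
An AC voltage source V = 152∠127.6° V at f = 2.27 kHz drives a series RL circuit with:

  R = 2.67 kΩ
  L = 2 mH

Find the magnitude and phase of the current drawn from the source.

Step 1 — Angular frequency: ω = 2π·f = 2π·2270 = 1.426e+04 rad/s.
Step 2 — Component impedances:
  R: Z = R = 2670 Ω
  L: Z = jωL = j·1.426e+04·0.002 = 0 + j28.53 Ω
Step 3 — Series combination: Z_total = R + L = 2670 + j28.53 Ω = 2670∠0.6° Ω.
Step 4 — Source phasor: V = 152∠127.6° V = -92.74 + j120.4 V.
Step 5 — Ohm's law: I = V / Z_total = (-92.74 + j120.4) / (2670 + j28.53) = -0.03425 + j0.04547 A.
Step 6 — Convert to polar: |I| = 0.05693 A, ∠I = 127.0°.

I = 0.05693∠127.0° A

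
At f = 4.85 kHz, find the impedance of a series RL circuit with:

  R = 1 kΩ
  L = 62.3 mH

Step 1 — Angular frequency: ω = 2π·f = 2π·4850 = 3.047e+04 rad/s.
Step 2 — Component impedances:
  R: Z = R = 1000 Ω
  L: Z = jωL = j·3.047e+04·0.0623 = 0 + j1898 Ω
Step 3 — Series combination: Z_total = R + L = 1000 + j1898 Ω = 2146∠62.2° Ω.

Z = 1000 + j1898 Ω = 2146∠62.2° Ω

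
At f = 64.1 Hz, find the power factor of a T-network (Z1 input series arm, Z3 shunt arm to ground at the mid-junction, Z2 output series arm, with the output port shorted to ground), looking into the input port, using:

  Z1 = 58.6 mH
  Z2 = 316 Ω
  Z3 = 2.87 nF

Step 1 — Angular frequency: ω = 2π·f = 2π·64.1 = 402.8 rad/s.
Step 2 — Component impedances:
  Z1: Z = jωL = j·402.8·0.0586 = 0 + j23.6 Ω
  Z2: Z = R = 316 Ω
  Z3: Z = 1/(jωC) = -j/(ω·C) = 0 - j8.651e+05 Ω
Step 3 — With the output port shorted to ground, the output series arm Z2 runs from the junction to ground; the shunt arm Z3 also runs from the junction to ground. They appear in parallel: Z3 || Z2 = 316 - j0.1154 Ω.
Step 4 — Series with input arm Z1: Z_in = Z1 + (Z3 || Z2) = 316 + j23.49 Ω = 316.9∠4.3° Ω.
Step 5 — Power factor: PF = cos(φ) = Re(Z)/|Z| = 316/316.9 = 0.9972.
Step 6 — Type: Im(Z) = 23.49 ⇒ lagging (phase φ = 4.3°).

PF = 0.9972 (lagging, φ = 4.3°)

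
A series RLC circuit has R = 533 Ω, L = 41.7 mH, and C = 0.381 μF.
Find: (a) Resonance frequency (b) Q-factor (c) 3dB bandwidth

Step 1 — Resonance: ω₀ = 1/√(LC) = 1/√(0.0417·3.81e-07) = 7934 rad/s.
Step 2 — f₀ = ω₀/(2π) = 1263 Hz.
Step 3 — Series Q: Q = ω₀L/R = 7934·0.0417/533 = 0.6207.
Step 4 — Bandwidth: Δω = ω₀/Q = 1.278e+04 rad/s; BW = Δω/(2π) = 2034 Hz.

(a) f₀ = 1263 Hz  (b) Q = 0.6207  (c) BW = 2034 Hz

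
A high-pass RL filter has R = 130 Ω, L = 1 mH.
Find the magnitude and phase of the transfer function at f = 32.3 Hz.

Step 1 — Angular frequency: ω = 2π·32.3 = 202.9 rad/s.
Step 2 — Transfer function: H(jω) = jωL/(R + jωL).
Step 3 — Numerator jωL = j·0.2029; denominator R + jωL = 130 + j0.2029.
Step 4 — H = 2.437e-06 + j0.001561.
Step 5 — Magnitude: |H| = 0.001561 (-56.1 dB); phase: φ = 89.9°.

|H| = 0.001561 (-56.1 dB), φ = 89.9°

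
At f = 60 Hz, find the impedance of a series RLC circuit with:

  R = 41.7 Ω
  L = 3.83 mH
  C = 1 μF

Step 1 — Angular frequency: ω = 2π·f = 2π·60 = 377 rad/s.
Step 2 — Component impedances:
  R: Z = R = 41.7 Ω
  L: Z = jωL = j·377·0.00383 = 0 + j1.444 Ω
  C: Z = 1/(jωC) = -j/(ω·C) = 0 - j2653 Ω
Step 3 — Series combination: Z_total = R + L + C = 41.7 - j2651 Ω = 2651∠-89.1° Ω.

Z = 41.7 - j2651 Ω = 2651∠-89.1° Ω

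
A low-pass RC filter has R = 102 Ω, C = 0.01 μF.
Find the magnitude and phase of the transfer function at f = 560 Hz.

Step 1 — Angular frequency: ω = 2π·560 = 3519 rad/s.
Step 2 — Transfer function: H(jω) = 1/(1 + jωRC).
Step 3 — Denominator: 1 + jωRC = 1 + j·3519·102·1e-08 = 1 + j0.003589.
Step 4 — H = 1 - j0.003589.
Step 5 — Magnitude: |H| = 1 (-0.0 dB); phase: φ = -0.2°.

|H| = 1 (-0.0 dB), φ = -0.2°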